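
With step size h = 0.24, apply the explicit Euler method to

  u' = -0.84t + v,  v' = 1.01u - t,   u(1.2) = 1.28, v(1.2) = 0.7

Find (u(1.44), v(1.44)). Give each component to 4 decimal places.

1.2061, 0.7223

Euler on (u,v): u_{n+1} = u_n + h·u', v_{n+1} = v_n + h·v'.
1.200000: (1.280000, 0.700000); f=(-0.308000, 0.092800) → (1.206080, 0.722272)
(u(1.44), v(1.44)) ≈ (1.2061, 0.7223)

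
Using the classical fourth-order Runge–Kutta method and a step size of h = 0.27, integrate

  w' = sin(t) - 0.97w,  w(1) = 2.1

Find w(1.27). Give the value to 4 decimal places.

RK4: k1 = f(t_n, w_n); k2 = f(t_n + h/2, w_n + (h/2)·k1); k3 = f(t_n + h/2, w_n + (h/2)·k2); k4 = f(t_n + h, w_n + h·k3); w_{n+1} = w_n + (h/6)·(k1 + 2k2 + 2k3 + k4).
t=1.000000, w=2.100000:
  k1 = f(1.000000, 2.100000) = -1.195529
  k2 = f(1.135000, 1.938604) = -0.973911
  k3 = f(1.135000, 1.968522) = -1.002932
  k4 = f(1.270000, 1.829208) = -0.819231
  w ← 2.100000 + (0.27/6)·(k1 + 2k2 + 2k3 + k4) = 1.831420
w(1.27) ≈ 1.8314

1.8314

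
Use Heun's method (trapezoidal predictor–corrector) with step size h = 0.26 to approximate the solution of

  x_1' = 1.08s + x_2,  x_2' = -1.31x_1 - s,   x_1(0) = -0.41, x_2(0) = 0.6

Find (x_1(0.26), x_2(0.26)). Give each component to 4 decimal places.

-0.1993, 0.6793

Heun on (x_1,x_2): k1 = f(s_n, state_n); k2 = f(s_n + h, state_n + h·k1); state_{n+1} = state_n + (h/2)·(k1 + k2).
0.000000: (-0.410000, 0.600000)
  k1 = (0.600000, 0.537100)
  predictor → (-0.254000, 0.739646)
  k2 = (1.020446, 0.072740)
  → (-0.199342, 0.679279)
(x_1(0.26), x_2(0.26)) ≈ (-0.1993, 0.6793)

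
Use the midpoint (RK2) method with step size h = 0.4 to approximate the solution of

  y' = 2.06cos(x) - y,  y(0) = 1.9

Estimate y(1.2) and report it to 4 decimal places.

1.5843

Midpoint: k1 = f(x_n, y_n); k2 = f(x_n + h/2, y_n + (h/2)·k1); y_{n+1} = y_n + h·k2.
x=0.000000, y=1.900000:
  k1 = f(0.000000, 1.900000) = 0.160000
  k2 = f(0.200000, 1.932000) = 0.086937
  y ← 1.900000 + 0.4·0.086937 = 1.934775
x=0.400000, y=1.934775:
  k1 = f(0.400000, 1.934775) = -0.037389
  k2 = f(0.600000, 1.927297) = -0.227106
  y ← 1.934775 + 0.4·(-0.227106) = 1.843933
x=0.800000, y=1.843933:
  k1 = f(0.800000, 1.843933) = -0.408717
  k2 = f(1.000000, 1.762189) = -0.649166
  y ← 1.843933 + 0.4·(-0.649166) = 1.584266
y(1.2) ≈ 1.5843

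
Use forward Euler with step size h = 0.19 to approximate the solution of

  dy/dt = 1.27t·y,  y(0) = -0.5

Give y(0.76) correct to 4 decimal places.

Euler: y_{n+1} = y_n + h·f(t_n, y_n).
t=0.000000, y=-0.500000: f=0.000000 → y ← -0.500000 + 0.19·0.000000 = -0.500000
t=0.190000, y=-0.500000: f=-0.120650 → y ← -0.500000 + 0.19·(-0.120650) = -0.522923
t=0.380000, y=-0.522923: f=-0.252363 → y ← -0.522923 + 0.19·(-0.252363) = -0.570872
t=0.570000, y=-0.570872: f=-0.413255 → y ← -0.570872 + 0.19·(-0.413255) = -0.649391
y(0.76) ≈ -0.6494

-0.6494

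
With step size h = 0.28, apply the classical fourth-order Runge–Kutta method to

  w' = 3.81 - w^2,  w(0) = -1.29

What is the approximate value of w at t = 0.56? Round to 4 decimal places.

0.5635

RK4: k1 = f(t_n, w_n); k2 = f(t_n + h/2, w_n + (h/2)·k1); k3 = f(t_n + h/2, w_n + (h/2)·k2); k4 = f(t_n + h, w_n + h·k3); w_{n+1} = w_n + (h/6)·(k1 + 2k2 + 2k3 + k4).
t=0.000000, w=-1.290000:
  k1 = f(0.000000, -1.290000) = 2.145900
  k2 = f(0.140000, -0.989574) = 2.830743
  k3 = f(0.140000, -0.893696) = 3.011308
  k4 = f(0.280000, -0.446834) = 3.610339
  w ← -1.290000 + (0.28/6)·(k1 + 2k2 + 2k3 + k4) = -0.476117
t=0.280000, w=-0.476117:
  k1 = f(0.280000, -0.476117) = 3.583312
  k2 = f(0.420000, 0.025546) = 3.809347
  k3 = f(0.420000, 0.057191) = 3.806729
  k4 = f(0.560000, 0.589767) = 3.462175
  w ← -0.476117 + (0.28/6)·(k1 + 2k2 + 2k3 + k4) = 0.563506
w(0.56) ≈ 0.5635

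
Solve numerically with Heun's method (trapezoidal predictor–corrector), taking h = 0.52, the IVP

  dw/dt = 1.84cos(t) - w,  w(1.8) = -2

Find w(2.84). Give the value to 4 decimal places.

Heun: k1 = f(t_n, w_n); k2 = f(t_n + h, w_n + h·k1); w_{n+1} = w_n + (h/2)·(k1 + k2).
t=1.800000, w=-2.000000:
  k1 = f(1.800000, -2.000000) = 1.581948
  k2 = f(2.320000, -1.177387) = -0.075756
  w ← -2.000000 + (0.52/2)·(1.581948 + (-0.075756)) = -1.608390
t=2.320000, w=-1.608390:
  k1 = f(2.320000, -1.608390) = 0.355247
  k2 = f(2.840000, -1.423661) = -0.333289
  w ← -1.608390 + (0.52/2)·(0.355247 + (-0.333289)) = -1.602681
w(2.84) ≈ -1.6027

-1.6027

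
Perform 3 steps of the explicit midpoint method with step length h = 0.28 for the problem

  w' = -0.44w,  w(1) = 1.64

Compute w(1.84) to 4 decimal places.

Midpoint: k1 = f(s_n, w_n); k2 = f(s_n + h/2, w_n + (h/2)·k1); w_{n+1} = w_n + h·k2.
s=1.000000, w=1.640000:
  k1 = f(1.000000, 1.640000) = -0.721600
  k2 = f(1.140000, 1.538976) = -0.677149
  w ← 1.640000 + 0.28·(-0.677149) = 1.450398
s=1.280000, w=1.450398:
  k1 = f(1.280000, 1.450398) = -0.638175
  k2 = f(1.420000, 1.361054) = -0.598864
  w ← 1.450398 + 0.28·(-0.598864) = 1.282716
s=1.560000, w=1.282716:
  k1 = f(1.560000, 1.282716) = -0.564395
  k2 = f(1.700000, 1.203701) = -0.529628
  w ← 1.282716 + 0.28·(-0.529628) = 1.134420
w(1.84) ≈ 1.1344

1.1344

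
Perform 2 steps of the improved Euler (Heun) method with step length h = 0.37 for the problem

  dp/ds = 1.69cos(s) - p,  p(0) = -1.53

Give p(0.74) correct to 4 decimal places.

0.0093

Heun: k1 = f(s_n, p_n); k2 = f(s_n + h, p_n + h·k1); p_{n+1} = p_n + (h/2)·(k1 + k2).
s=0.000000, p=-1.530000:
  k1 = f(0.000000, -1.530000) = 3.220000
  k2 = f(0.370000, -0.338600) = 1.914233
  p ← -1.530000 + (0.37/2)·(3.220000 + 1.914233) = -0.580167
s=0.370000, p=-0.580167:
  k1 = f(0.370000, -0.580167) = 2.155800
  k2 = f(0.740000, 0.217479) = 1.030533
  p ← -0.580167 + (0.37/2)·(2.155800 + 1.030533) = 0.009305
p(0.74) ≈ 0.0093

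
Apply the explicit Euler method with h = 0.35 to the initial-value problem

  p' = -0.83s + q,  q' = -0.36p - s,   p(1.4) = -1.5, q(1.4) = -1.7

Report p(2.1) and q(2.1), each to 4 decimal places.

-3.7104, -2.2983

Euler on (p,q): p_{n+1} = p_n + h·p', q_{n+1} = q_n + h·q'.
1.400000: (-1.500000, -1.700000); f=(-2.862000, -0.860000) → (-2.501700, -2.001000)
1.750000: (-2.501700, -2.001000); f=(-3.453500, -0.849388) → (-3.710425, -2.298286)
(p(2.1), q(2.1)) ≈ (-3.7104, -2.2983)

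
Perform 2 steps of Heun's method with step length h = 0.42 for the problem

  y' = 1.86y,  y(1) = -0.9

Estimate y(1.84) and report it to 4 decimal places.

-3.9175

Heun: k1 = f(s_n, y_n); k2 = f(s_n + h, y_n + h·k1); y_{n+1} = y_n + (h/2)·(k1 + k2).
s=1.000000, y=-0.900000:
  k1 = f(1.000000, -0.900000) = -1.674000
  k2 = f(1.420000, -1.603080) = -2.981729
  y ← -0.900000 + (0.42/2)·(-1.674000 + (-2.981729)) = -1.877703
s=1.420000, y=-1.877703:
  k1 = f(1.420000, -1.877703) = -3.492528
  k2 = f(1.840000, -3.344565) = -6.220890
  y ← -1.877703 + (0.42/2)·(-3.492528 + (-6.220890)) = -3.917521
y(1.84) ≈ -3.9175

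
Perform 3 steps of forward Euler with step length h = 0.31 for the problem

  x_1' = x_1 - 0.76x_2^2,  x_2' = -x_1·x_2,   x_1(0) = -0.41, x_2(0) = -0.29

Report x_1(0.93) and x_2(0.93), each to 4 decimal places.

Euler on (x_1,x_2): x_1_{n+1} = x_1_n + h·x_1', x_2_{n+1} = x_2_n + h·x_2'.
0.000000: (-0.410000, -0.290000); f=(-0.473916, -0.118900) → (-0.556914, -0.326859)
0.310000: (-0.556914, -0.326859); f=(-0.638110, -0.182032) → (-0.754728, -0.383289)
0.620000: (-0.754728, -0.383289); f=(-0.866380, -0.289279) → (-1.023306, -0.472966)
(x_1(0.93), x_2(0.93)) ≈ (-1.0233, -0.4730)

-1.0233, -0.4730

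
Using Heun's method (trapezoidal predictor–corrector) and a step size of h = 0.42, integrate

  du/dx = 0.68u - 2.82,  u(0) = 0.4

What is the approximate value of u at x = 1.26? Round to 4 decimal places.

-4.5967

Heun: k1 = f(x_n, u_n); k2 = f(x_n + h, u_n + h·k1); u_{n+1} = u_n + (h/2)·(k1 + k2).
x=0.000000, u=0.400000:
  k1 = f(0.000000, 0.400000) = -2.548000
  k2 = f(0.420000, -0.670160) = -3.275709
  u ← 0.400000 + (0.42/2)·(-2.548000 + (-3.275709)) = -0.822979
x=0.420000, u=-0.822979:
  k1 = f(0.420000, -0.822979) = -3.379626
  k2 = f(0.840000, -2.242422) = -4.344847
  u ← -0.822979 + (0.42/2)·(-3.379626 + (-4.344847)) = -2.445118
x=0.840000, u=-2.445118:
  k1 = f(0.840000, -2.445118) = -4.482680
  k2 = f(1.260000, -4.327844) = -5.762934
  u ← -2.445118 + (0.42/2)·(-4.482680 + (-5.762934)) = -4.596697
u(1.26) ≈ -4.5967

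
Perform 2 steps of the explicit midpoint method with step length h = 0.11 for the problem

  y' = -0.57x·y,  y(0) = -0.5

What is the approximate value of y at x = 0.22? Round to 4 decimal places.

-0.4931

Midpoint: k1 = f(x_n, y_n); k2 = f(x_n + h/2, y_n + (h/2)·k1); y_{n+1} = y_n + h·k2.
x=0.000000, y=-0.500000:
  k1 = f(0.000000, -0.500000) = 0.000000
  k2 = f(0.055000, -0.500000) = 0.015675
  y ← -0.500000 + 0.11·0.015675 = -0.498276
x=0.110000, y=-0.498276:
  k1 = f(0.110000, -0.498276) = 0.031242
  k2 = f(0.165000, -0.496557) = 0.046701
  y ← -0.498276 + 0.11·0.046701 = -0.493139
y(0.22) ≈ -0.4931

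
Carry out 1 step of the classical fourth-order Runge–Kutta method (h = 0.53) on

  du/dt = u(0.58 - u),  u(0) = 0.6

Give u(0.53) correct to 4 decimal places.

RK4: k1 = f(t_n, u_n); k2 = f(t_n + h/2, u_n + (h/2)·k1); k3 = f(t_n + h/2, u_n + (h/2)·k2); k4 = f(t_n + h, u_n + h·k3); u_{n+1} = u_n + (h/6)·(k1 + 2k2 + 2k3 + k4).
t=0.000000, u=0.600000:
  k1 = f(0.000000, 0.600000) = -0.012000
  k2 = f(0.265000, 0.596820) = -0.010039
  k3 = f(0.265000, 0.597340) = -0.010358
  k4 = f(0.530000, 0.594510) = -0.008627
  u ← 0.600000 + (0.53/6)·(k1 + 2k2 + 2k3 + k4) = 0.594575
u(0.53) ≈ 0.5946

0.5946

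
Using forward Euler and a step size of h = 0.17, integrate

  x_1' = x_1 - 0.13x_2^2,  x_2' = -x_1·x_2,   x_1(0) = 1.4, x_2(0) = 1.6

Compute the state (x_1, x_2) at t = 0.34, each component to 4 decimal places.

1.8174, 0.8914

Euler on (x_1,x_2): x_1_{n+1} = x_1_n + h·x_1', x_2_{n+1} = x_2_n + h·x_2'.
0.000000: (1.400000, 1.600000); f=(1.067200, -2.240000) → (1.581424, 1.219200)
0.170000: (1.581424, 1.219200); f=(1.388186, -1.928072) → (1.817416, 0.891428)
(x_1(0.34), x_2(0.34)) ≈ (1.8174, 0.8914)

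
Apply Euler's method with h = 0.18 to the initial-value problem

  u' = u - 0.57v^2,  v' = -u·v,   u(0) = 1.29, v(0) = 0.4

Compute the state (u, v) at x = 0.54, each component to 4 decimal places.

2.0801, 0.1527

Euler on (u,v): u_{n+1} = u_n + h·u', v_{n+1} = v_n + h·v'.
0.000000: (1.290000, 0.400000); f=(1.198800, -0.516000) → (1.505784, 0.307120)
0.180000: (1.505784, 0.307120); f=(1.452020, -0.462456) → (1.767148, 0.223878)
0.360000: (1.767148, 0.223878); f=(1.738578, -0.395625) → (2.080092, 0.152665)
(u(0.54), v(0.54)) ≈ (2.0801, 0.1527)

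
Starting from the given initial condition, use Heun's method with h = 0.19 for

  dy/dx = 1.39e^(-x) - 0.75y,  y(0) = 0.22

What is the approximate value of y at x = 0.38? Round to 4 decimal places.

Heun: k1 = f(x_n, y_n); k2 = f(x_n + h, y_n + h·k1); y_{n+1} = y_n + (h/2)·(k1 + k2).
x=0.000000, y=0.220000:
  k1 = f(0.000000, 0.220000) = 1.225000
  k2 = f(0.190000, 0.452750) = 0.809911
  y ← 0.220000 + (0.19/2)·(1.225000 + 0.809911) = 0.413317
x=0.190000, y=0.413317:
  k1 = f(0.190000, 0.413317) = 0.839486
  k2 = f(0.380000, 0.572819) = 0.520953
  y ← 0.413317 + (0.19/2)·(0.839486 + 0.520953) = 0.542558
y(0.38) ≈ 0.5426

0.5426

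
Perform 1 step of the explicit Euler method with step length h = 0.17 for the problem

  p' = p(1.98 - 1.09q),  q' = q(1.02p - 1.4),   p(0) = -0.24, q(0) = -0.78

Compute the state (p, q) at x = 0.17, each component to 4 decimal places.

-0.3555, -0.5619

Euler on (p,q): p_{n+1} = p_n + h·p', q_{n+1} = q_n + h·q'.
0.000000: (-0.240000, -0.780000); f=(-0.679248, 1.282944) → (-0.355472, -0.561900)
(p(0.17), q(0.17)) ≈ (-0.3555, -0.5619)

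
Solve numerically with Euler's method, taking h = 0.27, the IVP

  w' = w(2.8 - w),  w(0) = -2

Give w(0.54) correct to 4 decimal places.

-13.7569

Euler: w_{n+1} = w_n + h·f(x_n, w_n).
x=0.000000, w=-2.000000: f=-9.600000 → w ← -2.000000 + 0.27·(-9.600000) = -4.592000
x=0.270000, w=-4.592000: f=-33.944064 → w ← -4.592000 + 0.27·(-33.944064) = -13.756897
w(0.54) ≈ -13.7569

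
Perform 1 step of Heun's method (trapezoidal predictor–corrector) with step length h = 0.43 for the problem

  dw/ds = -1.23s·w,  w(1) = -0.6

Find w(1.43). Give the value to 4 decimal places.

-0.3344

Heun: k1 = f(s_n, w_n); k2 = f(s_n + h, w_n + h·k1); w_{n+1} = w_n + (h/2)·(k1 + k2).
s=1.000000, w=-0.600000:
  k1 = f(1.000000, -0.600000) = 0.738000
  k2 = f(1.430000, -0.282660) = 0.497171
  w ← -0.600000 + (0.43/2)·(0.738000 + 0.497171) = -0.334438
w(1.43) ≈ -0.3344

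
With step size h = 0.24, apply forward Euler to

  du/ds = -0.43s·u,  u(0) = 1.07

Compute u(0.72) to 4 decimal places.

Euler: u_{n+1} = u_n + h·f(s_n, u_n).
s=0.000000, u=1.070000: f=0.000000 → u ← 1.070000 + 0.24·0.000000 = 1.070000
s=0.240000, u=1.070000: f=-0.110424 → u ← 1.070000 + 0.24·(-0.110424) = 1.043498
s=0.480000, u=1.043498: f=-0.215378 → u ← 1.043498 + 0.24·(-0.215378) = 0.991808
u(0.72) ≈ 0.9918

0.9918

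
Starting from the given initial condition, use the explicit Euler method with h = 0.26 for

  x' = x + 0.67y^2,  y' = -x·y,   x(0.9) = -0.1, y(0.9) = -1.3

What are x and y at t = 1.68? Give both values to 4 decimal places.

Euler on (x,y): x_{n+1} = x_n + h·x', y_{n+1} = y_n + h·y'.
0.900000: (-0.100000, -1.300000); f=(1.032300, -0.130000) → (0.168398, -1.333800)
1.160000: (0.168398, -1.333800); f=(1.360343, 0.224609) → (0.522087, -1.275402)
1.420000: (0.522087, -1.275402); f=(1.611942, 0.665871) → (0.941192, -1.102275)
(x(1.68), y(1.68)) ≈ (0.9412, -1.1023)

0.9412, -1.1023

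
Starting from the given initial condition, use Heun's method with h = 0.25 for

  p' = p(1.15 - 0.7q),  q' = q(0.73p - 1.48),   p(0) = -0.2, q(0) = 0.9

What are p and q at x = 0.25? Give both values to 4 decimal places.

-0.2349, 0.6072

Heun on (p,q): k1 = f(x_n, state_n); k2 = f(x_n + h, state_n + h·k1); state_{n+1} = state_n + (h/2)·(k1 + k2).
0.000000: (-0.200000, 0.900000)
  k1 = (-0.104000, -1.463400)
  predictor → (-0.226000, 0.534150)
  k2 = (-0.175397, -0.878666)
  → (-0.234925, 0.607242)
(p(0.25), q(0.25)) ≈ (-0.2349, 0.6072)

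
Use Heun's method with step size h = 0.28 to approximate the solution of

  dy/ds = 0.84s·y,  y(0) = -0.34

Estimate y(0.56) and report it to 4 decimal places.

Heun: k1 = f(s_n, y_n); k2 = f(s_n + h, y_n + h·k1); y_{n+1} = y_n + (h/2)·(k1 + k2).
s=0.000000, y=-0.340000:
  k1 = f(0.000000, -0.340000) = 0.000000
  k2 = f(0.280000, -0.340000) = -0.079968
  y ← -0.340000 + (0.28/2)·(0.000000 + (-0.079968)) = -0.351196
s=0.280000, y=-0.351196:
  k1 = f(0.280000, -0.351196) = -0.082601
  k2 = f(0.560000, -0.374324) = -0.176082
  y ← -0.351196 + (0.28/2)·(-0.082601 + (-0.176082)) = -0.387411
y(0.56) ≈ -0.3874

-0.3874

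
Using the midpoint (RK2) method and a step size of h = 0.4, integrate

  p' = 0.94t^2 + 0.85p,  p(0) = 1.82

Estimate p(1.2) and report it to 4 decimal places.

5.6204

Midpoint: k1 = f(t_n, p_n); k2 = f(t_n + h/2, p_n + (h/2)·k1); p_{n+1} = p_n + h·k2.
t=0.000000, p=1.820000:
  k1 = f(0.000000, 1.820000) = 1.547000
  k2 = f(0.200000, 2.129400) = 1.847590
  p ← 1.820000 + 0.4·1.847590 = 2.559036
t=0.400000, p=2.559036:
  k1 = f(0.400000, 2.559036) = 2.325581
  k2 = f(0.600000, 3.024152) = 2.908929
  p ← 2.559036 + 0.4·2.908929 = 3.722608
t=0.800000, p=3.722608:
  k1 = f(0.800000, 3.722608) = 3.765817
  k2 = f(1.000000, 4.475771) = 4.744405
  p ← 3.722608 + 0.4·4.744405 = 5.620370
p(1.2) ≈ 5.6204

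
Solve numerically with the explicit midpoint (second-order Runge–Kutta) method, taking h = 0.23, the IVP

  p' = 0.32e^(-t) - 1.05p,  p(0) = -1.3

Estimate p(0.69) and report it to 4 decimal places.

-0.5288

Midpoint: k1 = f(t_n, p_n); k2 = f(t_n + h/2, p_n + (h/2)·k1); p_{n+1} = p_n + h·k2.
t=0.000000, p=-1.300000:
  k1 = f(0.000000, -1.300000) = 1.685000
  k2 = f(0.115000, -1.106225) = 1.446773
  p ← -1.300000 + 0.23·1.446773 = -0.967242
t=0.230000, p=-0.967242:
  k1 = f(0.230000, -0.967242) = 1.269855
  k2 = f(0.345000, -0.821209) = 1.088900
  p ← -0.967242 + 0.23·1.088900 = -0.716795
t=0.460000, p=-0.716795:
  k1 = f(0.460000, -0.716795) = 0.954646
  k2 = f(0.575000, -0.607011) = 0.817427
  p ← -0.716795 + 0.23·0.817427 = -0.528787
p(0.69) ≈ -0.5288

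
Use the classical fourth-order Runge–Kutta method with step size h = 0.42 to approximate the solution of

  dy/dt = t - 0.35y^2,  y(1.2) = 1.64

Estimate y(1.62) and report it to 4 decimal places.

RK4: k1 = f(t_n, y_n); k2 = f(t_n + h/2, y_n + (h/2)·k1); k3 = f(t_n + h/2, y_n + (h/2)·k2); k4 = f(t_n + h, y_n + h·k3); y_{n+1} = y_n + (h/6)·(k1 + 2k2 + 2k3 + k4).
t=1.200000, y=1.640000:
  k1 = f(1.200000, 1.640000) = 0.258640
  k2 = f(1.410000, 1.694314) = 0.405255
  k3 = f(1.410000, 1.725103) = 0.368406
  k4 = f(1.620000, 1.794731) = 0.492630
  y ← 1.640000 + (0.42/6)·(k1 + 2k2 + 2k3 + k4) = 1.800901
y(1.62) ≈ 1.8009

1.8009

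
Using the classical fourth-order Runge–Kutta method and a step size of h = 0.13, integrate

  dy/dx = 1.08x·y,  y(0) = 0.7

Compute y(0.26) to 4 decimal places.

0.7260

RK4: k1 = f(x_n, y_n); k2 = f(x_n + h/2, y_n + (h/2)·k1); k3 = f(x_n + h/2, y_n + (h/2)·k2); k4 = f(x_n + h, y_n + h·k3); y_{n+1} = y_n + (h/6)·(k1 + 2k2 + 2k3 + k4).
x=0.000000, y=0.700000:
  k1 = f(0.000000, 0.700000) = 0.000000
  k2 = f(0.065000, 0.700000) = 0.049140
  k3 = f(0.065000, 0.703194) = 0.049364
  k4 = f(0.130000, 0.706417) = 0.099181
  y ← 0.700000 + (0.13/6)·(k1 + 2k2 + 2k3 + k4) = 0.706417
x=0.130000, y=0.706417:
  k1 = f(0.130000, 0.706417) = 0.099181
  k2 = f(0.195000, 0.712864) = 0.150129
  k3 = f(0.195000, 0.716176) = 0.150827
  k4 = f(0.260000, 0.726025) = 0.203868
  y ← 0.706417 + (0.13/6)·(k1 + 2k2 + 2k3 + k4) = 0.726025
y(0.26) ≈ 0.7260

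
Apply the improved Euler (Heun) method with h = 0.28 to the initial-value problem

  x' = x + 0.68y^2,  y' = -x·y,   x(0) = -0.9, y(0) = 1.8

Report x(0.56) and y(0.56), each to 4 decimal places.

0.7216, 2.1161

Heun on (x,y): k1 = f(t_n, state_n); k2 = f(t_n + h, state_n + h·k1); state_{n+1} = state_n + (h/2)·(k1 + k2).
0.000000: (-0.900000, 1.800000)
  k1 = (1.303200, 1.620000)
  predictor → (-0.535104, 2.253600)
  k2 = (2.918421, 1.205910)
  → (-0.308973, 2.195627)
0.280000: (-0.308973, 2.195627)
  k1 = (2.969157, 0.678390)
  predictor → (0.522391, 2.385577)
  k2 = (4.392254, -1.246204)
  → (0.721625, 2.116134)
(x(0.56), y(0.56)) ≈ (0.7216, 2.1161)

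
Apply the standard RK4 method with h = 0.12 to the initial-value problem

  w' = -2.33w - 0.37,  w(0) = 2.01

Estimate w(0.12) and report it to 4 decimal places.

RK4: k1 = f(t_n, w_n); k2 = f(t_n + h/2, w_n + (h/2)·k1); k3 = f(t_n + h/2, w_n + (h/2)·k2); k4 = f(t_n + h, w_n + h·k3); w_{n+1} = w_n + (h/6)·(k1 + 2k2 + 2k3 + k4).
t=0.000000, w=2.010000:
  k1 = f(0.000000, 2.010000) = -5.053300
  k2 = f(0.060000, 1.706802) = -4.346849
  k3 = f(0.060000, 1.749189) = -4.445611
  k4 = f(0.120000, 1.476527) = -3.810307
  w ← 2.010000 + (0.12/6)·(k1 + 2k2 + 2k3 + k4) = 1.481029
w(0.12) ≈ 1.4810

1.4810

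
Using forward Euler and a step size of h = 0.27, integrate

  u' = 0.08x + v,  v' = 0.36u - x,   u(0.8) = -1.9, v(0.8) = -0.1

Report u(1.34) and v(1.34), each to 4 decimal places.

-2.0218, -0.9752

Euler on (u,v): u_{n+1} = u_n + h·u', v_{n+1} = v_n + h·v'.
0.800000: (-1.900000, -0.100000); f=(-0.036000, -1.484000) → (-1.909720, -0.500680)
1.070000: (-1.909720, -0.500680); f=(-0.415080, -1.757499) → (-2.021792, -0.975205)
(u(1.34), v(1.34)) ≈ (-2.0218, -0.9752)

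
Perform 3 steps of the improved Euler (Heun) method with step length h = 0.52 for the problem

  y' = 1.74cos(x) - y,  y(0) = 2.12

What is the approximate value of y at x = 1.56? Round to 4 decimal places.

Heun: k1 = f(x_n, y_n); k2 = f(x_n + h, y_n + h·k1); y_{n+1} = y_n + (h/2)·(k1 + k2).
x=0.000000, y=2.120000:
  k1 = f(0.000000, 2.120000) = -0.380000
  k2 = f(0.520000, 1.922400) = -0.412395
  y ← 2.120000 + (0.52/2)·(-0.380000 + (-0.412395)) = 1.913977
x=0.520000, y=1.913977:
  k1 = f(0.520000, 1.913977) = -0.403972
  k2 = f(1.040000, 1.703912) = -0.823089
  y ← 1.913977 + (0.52/2)·(-0.403972 + (-0.823089)) = 1.594942
x=1.040000, y=1.594942:
  k1 = f(1.040000, 1.594942) = -0.714118
  k2 = f(1.560000, 1.223600) = -1.204815
  y ← 1.594942 + (0.52/2)·(-0.714118 + (-1.204815)) = 1.096019
y(1.56) ≈ 1.0960

1.0960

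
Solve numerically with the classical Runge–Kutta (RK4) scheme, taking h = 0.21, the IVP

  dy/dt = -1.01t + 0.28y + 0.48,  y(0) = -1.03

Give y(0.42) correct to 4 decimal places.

RK4: k1 = f(t_n, y_n); k2 = f(t_n + h/2, y_n + (h/2)·k1); k3 = f(t_n + h/2, y_n + (h/2)·k2); k4 = f(t_n + h, y_n + h·k3); y_{n+1} = y_n + (h/6)·(k1 + 2k2 + 2k3 + k4).
t=0.000000, y=-1.030000:
  k1 = f(0.000000, -1.030000) = 0.191600
  k2 = f(0.105000, -1.009882) = 0.091183
  k3 = f(0.105000, -1.020426) = 0.088231
  k4 = f(0.210000, -1.011472) = -0.015312
  y ← -1.030000 + (0.21/6)·(k1 + 2k2 + 2k3 + k4) = -1.011271
t=0.210000, y=-1.011271:
  k1 = f(0.210000, -1.011271) = -0.015256
  k2 = f(0.315000, -1.012873) = -0.121754
  k3 = f(0.315000, -1.024055) = -0.124885
  k4 = f(0.420000, -1.037497) = -0.234699
  y ← -1.011271 + (0.21/6)·(k1 + 2k2 + 2k3 + k4) = -1.037284
y(0.42) ≈ -1.0373

-1.0373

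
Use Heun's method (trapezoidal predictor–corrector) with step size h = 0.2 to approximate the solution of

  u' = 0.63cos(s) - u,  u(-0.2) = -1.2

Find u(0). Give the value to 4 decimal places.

-0.8716

Heun: k1 = f(s_n, u_n); k2 = f(s_n + h, u_n + h·k1); u_{n+1} = u_n + (h/2)·(k1 + k2).
s=-0.200000, u=-1.200000:
  k1 = f(-0.200000, -1.200000) = 1.817442
  k2 = f(0.000000, -0.836512) = 1.466512
  u ← -1.200000 + (0.2/2)·(1.817442 + 1.466512) = -0.871605
u(0) ≈ -0.8716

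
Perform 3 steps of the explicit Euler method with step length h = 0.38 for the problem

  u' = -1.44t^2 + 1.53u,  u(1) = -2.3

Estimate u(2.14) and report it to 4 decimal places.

-13.8075

Euler: u_{n+1} = u_n + h·f(t_n, u_n).
t=1.000000, u=-2.300000: f=-4.959000 → u ← -2.300000 + 0.38·(-4.959000) = -4.184420
t=1.380000, u=-4.184420: f=-9.144499 → u ← -4.184420 + 0.38·(-9.144499) = -7.659329
t=1.760000, u=-7.659329: f=-16.179318 → u ← -7.659329 + 0.38·(-16.179318) = -13.807470
u(2.14) ≈ -13.8075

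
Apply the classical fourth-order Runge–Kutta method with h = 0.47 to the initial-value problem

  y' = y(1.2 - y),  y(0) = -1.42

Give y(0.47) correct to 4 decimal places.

RK4: k1 = f(s_n, y_n); k2 = f(s_n + h/2, y_n + (h/2)·k1); k3 = f(s_n + h/2, y_n + (h/2)·k2); k4 = f(s_n + h, y_n + h·k3); y_{n+1} = y_n + (h/6)·(k1 + 2k2 + 2k3 + k4).
s=0.000000, y=-1.420000:
  k1 = f(0.000000, -1.420000) = -3.720400
  k2 = f(0.235000, -2.294294) = -8.016938
  k3 = f(0.235000, -3.303980) = -14.881063
  k4 = f(0.470000, -8.414099) = -80.893990
  y ← -1.420000 + (0.47/6)·(k1 + 2k2 + 2k3 + k4) = -11.635481
y(0.47) ≈ -11.6355

-11.6355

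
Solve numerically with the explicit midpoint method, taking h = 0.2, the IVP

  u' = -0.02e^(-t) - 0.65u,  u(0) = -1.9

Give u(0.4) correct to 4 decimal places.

Midpoint: k1 = f(t_n, u_n); k2 = f(t_n + h/2, u_n + (h/2)·k1); u_{n+1} = u_n + h·k2.
t=0.000000, u=-1.900000:
  k1 = f(0.000000, -1.900000) = 1.215000
  k2 = f(0.100000, -1.778500) = 1.137928
  u ← -1.900000 + 0.2·1.137928 = -1.672414
t=0.200000, u=-1.672414:
  k1 = f(0.200000, -1.672414) = 1.070695
  k2 = f(0.300000, -1.565345) = 1.002658
  u ← -1.672414 + 0.2·1.002658 = -1.471883
u(0.4) ≈ -1.4719

-1.4719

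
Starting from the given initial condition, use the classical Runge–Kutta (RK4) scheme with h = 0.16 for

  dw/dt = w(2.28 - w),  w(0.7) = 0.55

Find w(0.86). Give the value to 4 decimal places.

RK4: k1 = f(t_n, w_n); k2 = f(t_n + h/2, w_n + (h/2)·k1); k3 = f(t_n + h/2, w_n + (h/2)·k2); k4 = f(t_n + h, w_n + h·k3); w_{n+1} = w_n + (h/6)·(k1 + 2k2 + 2k3 + k4).
t=0.700000, w=0.550000:
  k1 = f(0.700000, 0.550000) = 0.951500
  k2 = f(0.780000, 0.626120) = 1.035527
  k3 = f(0.780000, 0.632842) = 1.042391
  k4 = f(0.860000, 0.716783) = 1.120487
  w ← 0.550000 + (0.16/6)·(k1 + 2k2 + 2k3 + k4) = 0.716075
w(0.86) ≈ 0.7161

0.7161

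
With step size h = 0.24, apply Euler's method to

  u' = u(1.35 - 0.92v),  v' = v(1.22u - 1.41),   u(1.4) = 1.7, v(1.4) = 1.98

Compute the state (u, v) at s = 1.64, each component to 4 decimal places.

Euler on (u,v): u_{n+1} = u_n + h·u', v_{n+1} = v_n + h·v'.
1.400000: (1.700000, 1.980000); f=(-0.801720, 1.314720) → (1.507587, 2.295533)
(u(1.64), v(1.64)) ≈ (1.5076, 2.2955)

1.5076, 2.2955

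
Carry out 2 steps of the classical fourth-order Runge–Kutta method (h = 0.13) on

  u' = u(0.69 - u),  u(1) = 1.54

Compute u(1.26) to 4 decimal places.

RK4: k1 = f(s_n, u_n); k2 = f(s_n + h/2, u_n + (h/2)·k1); k3 = f(s_n + h/2, u_n + (h/2)·k2); k4 = f(s_n + h, u_n + h·k3); u_{n+1} = u_n + (h/6)·(k1 + 2k2 + 2k3 + k4).
s=1.000000, u=1.540000:
  k1 = f(1.000000, 1.540000) = -1.309000
  k2 = f(1.065000, 1.454915) = -1.112886
  k3 = f(1.065000, 1.467662) = -1.141346
  k4 = f(1.130000, 1.391625) = -0.976399
  u ← 1.540000 + (0.13/6)·(k1 + 2k2 + 2k3 + k4) = 1.392800
s=1.130000, u=1.392800:
  k1 = f(1.130000, 1.392800) = -0.978859
  k2 = f(1.195000, 1.329174) = -0.849573
  k3 = f(1.195000, 1.337577) = -0.866185
  k4 = f(1.260000, 1.280196) = -0.755566
  u ← 1.392800 + (0.13/6)·(k1 + 2k2 + 2k3 + k4) = 1.280871
u(1.26) ≈ 1.2809

1.2809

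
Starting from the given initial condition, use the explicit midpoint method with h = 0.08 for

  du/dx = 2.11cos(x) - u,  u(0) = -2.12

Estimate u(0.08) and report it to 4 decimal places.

Midpoint: k1 = f(x_n, u_n); k2 = f(x_n + h/2, u_n + (h/2)·k1); u_{n+1} = u_n + h·k2.
x=0.000000, u=-2.120000:
  k1 = f(0.000000, -2.120000) = 4.230000
  k2 = f(0.040000, -1.950800) = 4.059112
  u ← -2.120000 + 0.08·4.059112 = -1.795271
u(0.08) ≈ -1.7953

-1.7953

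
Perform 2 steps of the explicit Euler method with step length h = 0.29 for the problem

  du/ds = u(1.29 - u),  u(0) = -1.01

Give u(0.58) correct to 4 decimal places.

Euler: u_{n+1} = u_n + h·f(s_n, u_n).
s=0.000000, u=-1.010000: f=-2.323000 → u ← -1.010000 + 0.29·(-2.323000) = -1.683670
s=0.290000, u=-1.683670: f=-5.006679 → u ← -1.683670 + 0.29·(-5.006679) = -3.135607
u(0.58) ≈ -3.1356

-3.1356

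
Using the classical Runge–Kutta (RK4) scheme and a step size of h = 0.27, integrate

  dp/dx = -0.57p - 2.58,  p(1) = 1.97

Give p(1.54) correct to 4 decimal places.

RK4: k1 = f(x_n, p_n); k2 = f(x_n + h/2, p_n + (h/2)·k1); k3 = f(x_n + h/2, p_n + (h/2)·k2); k4 = f(x_n + h, p_n + h·k3); p_{n+1} = p_n + (h/6)·(k1 + 2k2 + 2k3 + k4).
x=1.000000, p=1.970000:
  k1 = f(1.000000, 1.970000) = -3.702900
  k2 = f(1.135000, 1.470109) = -3.417962
  k3 = f(1.135000, 1.508575) = -3.439888
  k4 = f(1.270000, 1.041230) = -3.173501
  p ← 1.970000 + (0.27/6)·(k1 + 2k2 + 2k3 + k4) = 1.043355
x=1.270000, p=1.043355:
  k1 = f(1.270000, 1.043355) = -3.174713
  k2 = f(1.405000, 0.614769) = -2.930418
  k3 = f(1.405000, 0.647749) = -2.949217
  k4 = f(1.540000, 0.247067) = -2.720828
  p ← 1.043355 + (0.27/6)·(k1 + 2k2 + 2k3 + k4) = 0.248889
p(1.54) ≈ 0.2489

0.2489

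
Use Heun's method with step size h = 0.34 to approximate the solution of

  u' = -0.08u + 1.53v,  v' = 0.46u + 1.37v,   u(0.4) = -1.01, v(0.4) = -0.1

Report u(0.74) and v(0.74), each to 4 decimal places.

Heun on (u,v): k1 = f(t_n, state_n); k2 = f(t_n + h, state_n + h·k1); state_{n+1} = state_n + (h/2)·(k1 + k2).
0.400000: (-1.010000, -0.100000)
  k1 = (-0.072200, -0.601600)
  predictor → (-1.034548, -0.304544)
  k2 = (-0.383188, -0.893117)
  → (-1.087416, -0.354102)
(u(0.74), v(0.74)) ≈ (-1.0874, -0.3541)

-1.0874, -0.3541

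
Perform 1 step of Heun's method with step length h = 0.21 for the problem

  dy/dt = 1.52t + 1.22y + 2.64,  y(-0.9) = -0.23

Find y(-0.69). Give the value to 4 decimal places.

Heun: k1 = f(t_n, y_n); k2 = f(t_n + h, y_n + h·k1); y_{n+1} = y_n + (h/2)·(k1 + k2).
t=-0.900000, y=-0.230000:
  k1 = f(-0.900000, -0.230000) = 0.991400
  k2 = f(-0.690000, -0.021806) = 1.564597
  y ← -0.230000 + (0.21/2)·(0.991400 + 1.564597) = 0.038380
y(-0.69) ≈ 0.0384

0.0384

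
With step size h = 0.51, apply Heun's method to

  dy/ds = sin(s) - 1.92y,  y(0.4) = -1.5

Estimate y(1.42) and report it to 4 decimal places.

Heun: k1 = f(s_n, y_n); k2 = f(s_n + h, y_n + h·k1); y_{n+1} = y_n + (h/2)·(k1 + k2).
s=0.400000, y=-1.500000:
  k1 = f(0.400000, -1.500000) = 3.269418
  k2 = f(0.910000, 0.167403) = 0.468089
  y ← -1.500000 + (0.51/2)·(3.269418 + 0.468089) = -0.546936
s=0.910000, y=-0.546936:
  k1 = f(0.910000, -0.546936) = 1.839620
  k2 = f(1.420000, 0.391271) = 0.237412
  y ← -0.546936 + (0.51/2)·(1.839620 + 0.237412) = -0.017292
y(1.42) ≈ -0.0173

-0.0173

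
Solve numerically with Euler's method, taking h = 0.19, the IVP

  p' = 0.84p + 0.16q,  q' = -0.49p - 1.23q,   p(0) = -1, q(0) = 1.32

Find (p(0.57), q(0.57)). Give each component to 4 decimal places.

-1.4375, 0.8462

Euler on (p,q): p_{n+1} = p_n + h·p', q_{n+1} = q_n + h·q'.
0.000000: (-1.000000, 1.320000); f=(-0.628800, -1.133600) → (-1.119472, 1.104616)
0.190000: (-1.119472, 1.104616); f=(-0.763618, -0.810136) → (-1.264559, 0.950690)
0.380000: (-1.264559, 0.950690); f=(-0.910119, -0.549715) → (-1.437482, 0.846244)
(p(0.57), q(0.57)) ≈ (-1.4375, 0.8462)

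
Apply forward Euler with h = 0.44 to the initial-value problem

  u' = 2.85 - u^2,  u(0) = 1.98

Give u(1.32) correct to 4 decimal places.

Euler: u_{n+1} = u_n + h·f(x_n, u_n).
x=0.000000, u=1.980000: f=-1.070400 → u ← 1.980000 + 0.44·(-1.070400) = 1.509024
x=0.440000, u=1.509024: f=0.572847 → u ← 1.509024 + 0.44·0.572847 = 1.761076
x=0.880000, u=1.761076: f=-0.251390 → u ← 1.761076 + 0.44·(-0.251390) = 1.650465
u(1.32) ≈ 1.6505

1.6505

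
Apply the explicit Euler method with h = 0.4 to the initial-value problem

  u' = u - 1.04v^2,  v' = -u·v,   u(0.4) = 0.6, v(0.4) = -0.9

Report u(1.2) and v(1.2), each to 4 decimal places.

Euler on (u,v): u_{n+1} = u_n + h·u', v_{n+1} = v_n + h·v'.
0.400000: (0.600000, -0.900000); f=(-0.242400, 0.540000) → (0.503040, -0.684000)
0.800000: (0.503040, -0.684000); f=(0.016470, 0.344079) → (0.509628, -0.546368)
(u(1.2), v(1.2)) ≈ (0.5096, -0.5464)

0.5096, -0.5464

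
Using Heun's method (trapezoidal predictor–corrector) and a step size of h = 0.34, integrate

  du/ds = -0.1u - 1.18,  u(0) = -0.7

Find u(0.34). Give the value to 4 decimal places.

Heun: k1 = f(s_n, u_n); k2 = f(s_n + h, u_n + h·k1); u_{n+1} = u_n + (h/2)·(k1 + k2).
s=0.000000, u=-0.700000:
  k1 = f(0.000000, -0.700000) = -1.110000
  k2 = f(0.340000, -1.077400) = -1.072260
  u ← -0.700000 + (0.34/2)·(-1.110000 + (-1.072260)) = -1.070984
u(0.34) ≈ -1.0710

-1.0710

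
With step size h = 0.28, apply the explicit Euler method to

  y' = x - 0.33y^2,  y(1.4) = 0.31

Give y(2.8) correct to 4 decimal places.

2.3086

Euler: y_{n+1} = y_n + h·f(x_n, y_n).
x=1.400000, y=0.310000: f=1.368287 → y ← 0.310000 + 0.28·1.368287 = 0.693120
x=1.680000, y=0.693120: f=1.521463 → y ← 0.693120 + 0.28·1.521463 = 1.119130
x=1.960000, y=1.119130: f=1.546691 → y ← 1.119130 + 0.28·1.546691 = 1.552203
x=2.240000, y=1.552203: f=1.444919 → y ← 1.552203 + 0.28·1.444919 = 1.956781
x=2.520000, y=1.956781: f=1.256433 → y ← 1.956781 + 0.28·1.256433 = 2.308582
y(2.8) ≈ 2.3086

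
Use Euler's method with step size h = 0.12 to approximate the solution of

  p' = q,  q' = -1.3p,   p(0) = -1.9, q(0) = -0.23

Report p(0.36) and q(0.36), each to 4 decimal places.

-1.8756, 0.6666

Euler on (p,q): p_{n+1} = p_n + h·p', q_{n+1} = q_n + h·q'.
0.000000: (-1.900000, -0.230000); f=(-0.230000, 2.470000) → (-1.927600, 0.066400)
0.120000: (-1.927600, 0.066400); f=(0.066400, 2.505880) → (-1.919632, 0.367106)
0.240000: (-1.919632, 0.367106); f=(0.367106, 2.495522) → (-1.875579, 0.666568)
(p(0.36), q(0.36)) ≈ (-1.8756, 0.6666)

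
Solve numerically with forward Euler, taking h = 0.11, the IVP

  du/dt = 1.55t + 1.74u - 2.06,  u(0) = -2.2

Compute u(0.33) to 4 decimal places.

Euler: u_{n+1} = u_n + h·f(t_n, u_n).
t=0.000000, u=-2.200000: f=-5.888000 → u ← -2.200000 + 0.11·(-5.888000) = -2.847680
t=0.110000, u=-2.847680: f=-6.844463 → u ← -2.847680 + 0.11·(-6.844463) = -3.600571
t=0.220000, u=-3.600571: f=-7.983993 → u ← -3.600571 + 0.11·(-7.983993) = -4.478810
u(0.33) ≈ -4.4788

-4.4788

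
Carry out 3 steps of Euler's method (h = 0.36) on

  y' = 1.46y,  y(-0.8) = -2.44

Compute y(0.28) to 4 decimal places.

-8.6639

Euler: y_{n+1} = y_n + h·f(x_n, y_n).
x=-0.800000, y=-2.440000: f=-3.562400 → y ← -2.440000 + 0.36·(-3.562400) = -3.722464
x=-0.440000, y=-3.722464: f=-5.434797 → y ← -3.722464 + 0.36·(-5.434797) = -5.678991
x=-0.080000, y=-5.678991: f=-8.291327 → y ← -5.678991 + 0.36·(-8.291327) = -8.663869
y(0.28) ≈ -8.6639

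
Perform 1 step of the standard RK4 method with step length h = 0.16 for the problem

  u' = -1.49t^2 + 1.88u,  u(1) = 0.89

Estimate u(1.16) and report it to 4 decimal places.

RK4: k1 = f(t_n, u_n); k2 = f(t_n + h/2, u_n + (h/2)·k1); k3 = f(t_n + h/2, u_n + (h/2)·k2); k4 = f(t_n + h, u_n + h·k3); u_{n+1} = u_n + (h/6)·(k1 + 2k2 + 2k3 + k4).
t=1.000000, u=0.890000:
  k1 = f(1.000000, 0.890000) = 0.183200
  k2 = f(1.080000, 0.904656) = -0.037183
  k3 = f(1.080000, 0.887025) = -0.070328
  k4 = f(1.160000, 0.878747) = -0.352899
  u ← 0.890000 + (0.16/6)·(k1 + 2k2 + 2k3 + k4) = 0.879741
u(1.16) ≈ 0.8797

0.8797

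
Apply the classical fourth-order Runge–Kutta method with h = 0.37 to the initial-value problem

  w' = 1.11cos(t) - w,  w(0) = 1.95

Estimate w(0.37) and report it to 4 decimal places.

RK4: k1 = f(t_n, w_n); k2 = f(t_n + h/2, w_n + (h/2)·k1); k3 = f(t_n + h/2, w_n + (h/2)·k2); k4 = f(t_n + h, w_n + h·k3); w_{n+1} = w_n + (h/6)·(k1 + 2k2 + 2k3 + k4).
t=0.000000, w=1.950000:
  k1 = f(0.000000, 1.950000) = -0.840000
  k2 = f(0.185000, 1.794600) = -0.703541
  k3 = f(0.185000, 1.819845) = -0.728786
  k4 = f(0.370000, 1.680349) = -0.645466
  w ← 1.950000 + (0.37/6)·(k1 + 2k2 + 2k3 + k4) = 1.681743
w(0.37) ≈ 1.6817

1.6817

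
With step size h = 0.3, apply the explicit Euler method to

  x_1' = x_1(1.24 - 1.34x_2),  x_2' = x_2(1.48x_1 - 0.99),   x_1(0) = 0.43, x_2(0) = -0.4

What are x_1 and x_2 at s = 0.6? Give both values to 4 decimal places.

0.9990, -0.3560

Euler on (x_1,x_2): x_1_{n+1} = x_1_n + h·x_1', x_2_{n+1} = x_2_n + h·x_2'.
0.000000: (0.430000, -0.400000); f=(0.763680, 0.141440) → (0.659104, -0.357568)
0.300000: (0.659104, -0.357568); f=(1.133093, 0.005194) → (0.999032, -0.356010)
(x_1(0.6), x_2(0.6)) ≈ (0.9990, -0.3560)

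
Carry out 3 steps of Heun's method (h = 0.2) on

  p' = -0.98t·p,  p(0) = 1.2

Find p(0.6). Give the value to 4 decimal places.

Heun: k1 = f(t_n, p_n); k2 = f(t_n + h, p_n + h·k1); p_{n+1} = p_n + (h/2)·(k1 + k2).
t=0.000000, p=1.200000:
  k1 = f(0.000000, 1.200000) = 0.000000
  k2 = f(0.200000, 1.200000) = -0.235200
  p ← 1.200000 + (0.2/2)·(0.000000 + (-0.235200)) = 1.176480
t=0.200000, p=1.176480:
  k1 = f(0.200000, 1.176480) = -0.230590
  k2 = f(0.400000, 1.130362) = -0.443102
  p ← 1.176480 + (0.2/2)·(-0.230590 + (-0.443102)) = 1.109111
t=0.400000, p=1.109111:
  k1 = f(0.400000, 1.109111) = -0.434771
  k2 = f(0.600000, 1.022157) = -0.601028
  p ← 1.109111 + (0.2/2)·(-0.434771 + (-0.601028)) = 1.005531
p(0.6) ≈ 1.0055

1.0055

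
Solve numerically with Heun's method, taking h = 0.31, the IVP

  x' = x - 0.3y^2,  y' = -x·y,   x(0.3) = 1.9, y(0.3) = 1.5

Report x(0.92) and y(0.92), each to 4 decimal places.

3.2490, 0.4239

Heun on (x,y): k1 = f(t_n, state_n); k2 = f(t_n + h, state_n + h·k1); state_{n+1} = state_n + (h/2)·(k1 + k2).
0.300000: (1.900000, 1.500000)
  k1 = (1.225000, -2.850000)
  predictor → (2.279750, 0.616500)
  k2 = (2.165728, -1.405466)
  → (2.425563, 0.840403)
0.610000: (2.425563, 0.840403)
  k1 = (2.213680, -2.038450)
  predictor → (3.111804, 0.208483)
  k2 = (3.098764, -0.648759)
  → (3.248992, 0.423885)
(x(0.92), y(0.92)) ≈ (3.2490, 0.4239)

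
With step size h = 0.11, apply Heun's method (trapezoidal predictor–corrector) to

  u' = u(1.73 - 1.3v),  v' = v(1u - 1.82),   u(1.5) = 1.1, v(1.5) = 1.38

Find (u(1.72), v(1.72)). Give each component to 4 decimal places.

1.1177, 1.1782

Heun on (u,v): k1 = f(t_n, state_n); k2 = f(t_n + h, state_n + h·k1); state_{n+1} = state_n + (h/2)·(k1 + k2).
1.500000: (1.100000, 1.380000)
  k1 = (-0.070400, -0.993600)
  predictor → (1.092256, 1.270704)
  k2 = (0.085289, -0.924747)
  → (1.100819, 1.274491)
1.610000: (1.100819, 1.274491)
  k1 = (0.080538, -0.916590)
  predictor → (1.109678, 1.173666)
  k2 = (0.226634, -0.833681)
  → (1.117713, 1.178226)
(u(1.72), v(1.72)) ≈ (1.1177, 1.1782)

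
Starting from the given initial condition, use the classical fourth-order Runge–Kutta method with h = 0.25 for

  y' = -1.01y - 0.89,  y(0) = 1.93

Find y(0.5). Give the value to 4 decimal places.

0.8154

RK4: k1 = f(s_n, y_n); k2 = f(s_n + h/2, y_n + (h/2)·k1); k3 = f(s_n + h/2, y_n + (h/2)·k2); k4 = f(s_n + h, y_n + h·k3); y_{n+1} = y_n + (h/6)·(k1 + 2k2 + 2k3 + k4).
s=0.000000, y=1.930000:
  k1 = f(0.000000, 1.930000) = -2.839300
  k2 = f(0.125000, 1.575087) = -2.480838
  k3 = f(0.125000, 1.619895) = -2.526094
  k4 = f(0.250000, 1.298476) = -2.201461
  y ← 1.930000 + (0.25/6)·(k1 + 2k2 + 2k3 + k4) = 1.302724
s=0.250000, y=1.302724:
  k1 = f(0.250000, 1.302724) = -2.205751
  k2 = f(0.375000, 1.027005) = -1.927275
  k3 = f(0.375000, 1.061815) = -1.962433
  k4 = f(0.500000, 0.812116) = -1.710237
  y ← 1.302724 + (0.25/6)·(k1 + 2k2 + 2k3 + k4) = 0.815415
y(0.5) ≈ 0.8154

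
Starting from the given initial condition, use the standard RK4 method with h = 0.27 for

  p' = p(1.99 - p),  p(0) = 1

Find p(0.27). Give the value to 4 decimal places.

RK4: k1 = f(x_n, p_n); k2 = f(x_n + h/2, p_n + (h/2)·k1); k3 = f(x_n + h/2, p_n + (h/2)·k2); k4 = f(x_n + h, p_n + h·k3); p_{n+1} = p_n + (h/6)·(k1 + 2k2 + 2k3 + k4).
x=0.000000, p=1.000000:
  k1 = f(0.000000, 1.000000) = 0.990000
  k2 = f(0.135000, 1.133650) = 0.970801
  k3 = f(0.135000, 1.131058) = 0.971513
  k4 = f(0.270000, 1.262309) = 0.918571
  p ← 1.000000 + (0.27/6)·(k1 + 2k2 + 2k3 + k4) = 1.260694
p(0.27) ≈ 1.2607

1.2607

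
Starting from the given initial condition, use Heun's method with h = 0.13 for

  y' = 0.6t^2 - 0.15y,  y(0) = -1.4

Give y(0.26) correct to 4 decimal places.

-1.3425

Heun: k1 = f(t_n, y_n); k2 = f(t_n + h, y_n + h·k1); y_{n+1} = y_n + (h/2)·(k1 + k2).
t=0.000000, y=-1.400000:
  k1 = f(0.000000, -1.400000) = 0.210000
  k2 = f(0.130000, -1.372700) = 0.216045
  y ← -1.400000 + (0.13/2)·(0.210000 + 0.216045) = -1.372307
t=0.130000, y=-1.372307:
  k1 = f(0.130000, -1.372307) = 0.215986
  k2 = f(0.260000, -1.344229) = 0.242194
  y ← -1.372307 + (0.13/2)·(0.215986 + 0.242194) = -1.342525
y(0.26) ≈ -1.3425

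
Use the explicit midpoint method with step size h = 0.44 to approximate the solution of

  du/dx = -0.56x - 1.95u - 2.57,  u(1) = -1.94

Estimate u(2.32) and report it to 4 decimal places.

-1.9009

Midpoint: k1 = f(x_n, u_n); k2 = f(x_n + h/2, u_n + (h/2)·k1); u_{n+1} = u_n + h·k2.
x=1.000000, u=-1.940000:
  k1 = f(1.000000, -1.940000) = 0.653000
  k2 = f(1.220000, -1.796340) = 0.249663
  u ← -1.940000 + 0.44·0.249663 = -1.830148
x=1.440000, u=-1.830148:
  k1 = f(1.440000, -1.830148) = 0.192389
  k2 = f(1.660000, -1.787823) = -0.013346
  u ← -1.830148 + 0.44·(-0.013346) = -1.836020
x=1.880000, u=-1.836020:
  k1 = f(1.880000, -1.836020) = -0.042560
  k2 = f(2.100000, -1.845384) = -0.147502
  u ← -1.836020 + 0.44·(-0.147502) = -1.900921
u(2.32) ≈ -1.9009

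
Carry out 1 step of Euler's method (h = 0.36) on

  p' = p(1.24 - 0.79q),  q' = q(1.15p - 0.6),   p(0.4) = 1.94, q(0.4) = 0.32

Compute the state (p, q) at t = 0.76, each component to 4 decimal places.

Euler on (p,q): p_{n+1} = p_n + h·p', q_{n+1} = q_n + h·q'.
0.400000: (1.940000, 0.320000); f=(1.915168, 0.521920) → (2.629460, 0.507891)
(p(0.76), q(0.76)) ≈ (2.6295, 0.5079)

2.6295, 0.5079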